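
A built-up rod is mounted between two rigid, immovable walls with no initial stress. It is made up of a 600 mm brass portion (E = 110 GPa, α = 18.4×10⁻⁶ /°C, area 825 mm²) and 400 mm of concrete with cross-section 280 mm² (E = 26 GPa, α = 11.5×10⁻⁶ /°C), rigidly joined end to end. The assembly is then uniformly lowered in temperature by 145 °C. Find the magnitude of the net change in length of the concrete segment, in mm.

With the walls removed the bar would change length by δ_free = Σ αᵢΔT Lᵢ = 18.4×10⁻⁶×145×600 + 11.5×10⁻⁶×145×400 = 2.268 mm.
The rigid supports impose zero overall length change; the single axial force P common to all segments must satisfy P Σ Lᵢ/(AᵢEᵢ) = δ_free.
Σ Lᵢ/(AᵢEᵢ) = 600/(825×110×10³) + 400/(280×26×10³) = 6.156×10⁻⁵ mm/N.
So P = 2.268 / 6.156×10⁻⁵ = 36.84 kN, tensile.
For the concrete segment, free thermal change = 11.5×10⁻⁶×145×400 = 0.667 mm and elastic change from P = 36840×400/(280×26×10³) = 2.024 mm; these oppose, so the net change is 1.36 mm (segment lengthens).

|ΔL| ≈ 1.36 mm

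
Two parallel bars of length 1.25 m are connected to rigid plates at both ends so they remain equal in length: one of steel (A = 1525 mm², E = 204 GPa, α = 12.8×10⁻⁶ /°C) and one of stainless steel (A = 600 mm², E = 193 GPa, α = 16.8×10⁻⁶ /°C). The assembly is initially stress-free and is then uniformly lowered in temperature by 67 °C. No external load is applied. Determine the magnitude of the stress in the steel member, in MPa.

σ ≈ 14.8 MPa (compressive)

The stainless steel has the larger α, so on cooling it would change length more than the steel if both were free. The rigid plates force a common final length, so the stainless steel is put into tension and the steel into compression, with equal and opposite forces P (no external load).
Equating the net (thermal + elastic) strains gives |α₁ − α₂|·ΔT = P·[1/(A₁E₁) + 1/(A₂E₂)].
|α₁ − α₂|·ΔT = 4×10⁻⁶ × 67 = 0.000268.
1/(A₁E₁) + 1/(A₂E₂) = 1/(1525×204×10³) + 1/(600×193×10³) = 1.185×10⁻⁸ N⁻¹.
P = 0.000268 / 1.185×10⁻⁸ = 22620 N = 22.62 kN.
σ_{steel} = P/A₁ = 22620/1525 = 14.83 MPa, compressive.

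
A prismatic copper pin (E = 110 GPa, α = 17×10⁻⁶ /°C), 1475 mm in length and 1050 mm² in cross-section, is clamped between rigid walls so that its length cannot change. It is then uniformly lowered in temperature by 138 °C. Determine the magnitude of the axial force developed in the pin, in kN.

Full restraint means ε = 0, so the stress is σ = EαΔT = 110×10³ × 17×10⁻⁶ × 138 = 258.1 MPa.
Then P = σA = 258.1 × 1050 mm² = 271 kN, tensile.

P ≈ 271 kN (tensile)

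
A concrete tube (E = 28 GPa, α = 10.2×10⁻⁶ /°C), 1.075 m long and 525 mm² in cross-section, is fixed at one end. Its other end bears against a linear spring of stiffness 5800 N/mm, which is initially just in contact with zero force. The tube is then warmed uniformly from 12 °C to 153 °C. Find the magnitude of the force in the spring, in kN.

If the spring were absent the tube would lengthen by αΔT L = 10.2×10⁻⁶ × 141 × 1075 = 1.546 mm.
Let P be the compressive force at the spring. The tube shortens elastically by PL/(AE) and the spring compresses by P/k; together these equal δ_free.
So P = δ_free / [L/(AE) + 1/k] = 1.546 / [ 1075/(525×28×10³) + 1/(5800) ].
P = 1.546 / 0.0002455 = 6297 N.

P ≈ 6.3 kN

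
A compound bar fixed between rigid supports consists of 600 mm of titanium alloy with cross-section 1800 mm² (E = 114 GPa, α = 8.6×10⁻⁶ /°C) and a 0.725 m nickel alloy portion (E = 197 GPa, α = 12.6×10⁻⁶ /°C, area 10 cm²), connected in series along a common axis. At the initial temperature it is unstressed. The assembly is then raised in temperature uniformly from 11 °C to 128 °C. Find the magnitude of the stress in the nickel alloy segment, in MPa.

σ ≈ 253 MPa (compressive)

With the walls removed the bar would change length by δ_free = Σ αᵢΔT Lᵢ = 8.6×10⁻⁶×117×600 + 12.6×10⁻⁶×117×725 = 1.673 mm.
The walls prevent any net length change, so an axial force P (same in every segment) develops. Compatibility: P · Σ Lᵢ/(AᵢEᵢ) = δ_free.
Σ Lᵢ/(AᵢEᵢ) = 600/(1800×114×10³) + 725/(1000×197×10³) = 6.604×10⁻⁶ mm/N.
So P = 1.673 / 6.604×10⁻⁶ = 253.3 kN, compressive.
σ_{nickel alloy} = P / A = 253300 / 1000 = 253.3 MPa.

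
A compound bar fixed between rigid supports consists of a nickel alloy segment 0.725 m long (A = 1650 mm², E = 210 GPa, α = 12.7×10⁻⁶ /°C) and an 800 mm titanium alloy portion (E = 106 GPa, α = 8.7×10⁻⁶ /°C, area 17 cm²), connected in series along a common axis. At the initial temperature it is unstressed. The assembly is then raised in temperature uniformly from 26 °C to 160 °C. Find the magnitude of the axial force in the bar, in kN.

P ≈ 332 kN (compressive)

Free thermal expansion of the whole bar: Σ αᵢΔT Lᵢ = 12.7×10⁻⁶×134×725 + 8.7×10⁻⁶×134×800 = 2.166 mm.
The rigid supports impose zero overall length change; the single axial force P common to all segments must satisfy P Σ Lᵢ/(AᵢEᵢ) = δ_free.
Σ Lᵢ/(AᵢEᵢ) = 725/(1650×210×10³) + 800/(1700×106×10³) = 6.532×10⁻⁶ mm/N.
Hence P = δ_free / Σ(L/AE) = 2.166/6.532×10⁻⁶ = 331.7 kN (compressive).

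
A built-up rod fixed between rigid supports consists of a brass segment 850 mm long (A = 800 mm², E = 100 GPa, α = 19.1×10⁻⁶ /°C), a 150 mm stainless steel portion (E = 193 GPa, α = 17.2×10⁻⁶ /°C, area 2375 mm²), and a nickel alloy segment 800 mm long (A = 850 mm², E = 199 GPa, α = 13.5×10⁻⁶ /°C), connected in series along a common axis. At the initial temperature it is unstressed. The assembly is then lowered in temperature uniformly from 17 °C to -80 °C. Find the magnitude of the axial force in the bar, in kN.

P ≈ 183 kN (tensile)

Free thermal contraction of the whole bar: Σ αᵢΔT Lᵢ = 19.1×10⁻⁶×97×850 + 17.2×10⁻⁶×97×150 + 13.5×10⁻⁶×97×800 = 2.873 mm.
The rigid supports impose zero overall length change; the single axial force P common to all segments must satisfy P Σ Lᵢ/(AᵢEᵢ) = δ_free.
The series flexibility is Σ Lᵢ/(AᵢEᵢ) = 850/(800×100×10³) + 150/(2375×193×10³) + 800/(850×199×10³) = 1.568×10⁻⁵ mm/N.
Hence P = δ_free / Σ(L/AE) = 2.873/1.568×10⁻⁵ = 183.2 kN (tensile).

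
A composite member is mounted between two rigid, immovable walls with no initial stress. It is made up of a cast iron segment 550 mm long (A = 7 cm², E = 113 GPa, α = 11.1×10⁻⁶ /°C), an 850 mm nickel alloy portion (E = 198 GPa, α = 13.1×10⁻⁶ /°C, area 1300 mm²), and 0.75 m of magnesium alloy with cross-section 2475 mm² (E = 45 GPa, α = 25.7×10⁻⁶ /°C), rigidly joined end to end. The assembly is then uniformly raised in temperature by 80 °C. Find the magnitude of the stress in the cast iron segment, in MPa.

Free thermal expansion of the whole bar: Σ αᵢΔT Lᵢ = 11.1×10⁻⁶×80×550 + 13.1×10⁻⁶×80×850 + 25.7×10⁻⁶×80×750 = 2.921 mm.
Since the ends are fixed, an axial force P builds up, equal in every segment, with P · Σ Lᵢ/(AᵢEᵢ) = δ_free.
The series flexibility is Σ Lᵢ/(AᵢEᵢ) = 550/(700×113×10³) + 850/(1300×198×10³) + 750/(2475×45×10³) = 1.699×10⁻⁵ mm/N.
Hence P = δ_free / Σ(L/AE) = 2.921/1.699×10⁻⁵ = 171.9 kN (compressive).
σ_{cast iron} = P / A = 171900 / 700 = 245.6 MPa.

σ ≈ 246 MPa (compressive)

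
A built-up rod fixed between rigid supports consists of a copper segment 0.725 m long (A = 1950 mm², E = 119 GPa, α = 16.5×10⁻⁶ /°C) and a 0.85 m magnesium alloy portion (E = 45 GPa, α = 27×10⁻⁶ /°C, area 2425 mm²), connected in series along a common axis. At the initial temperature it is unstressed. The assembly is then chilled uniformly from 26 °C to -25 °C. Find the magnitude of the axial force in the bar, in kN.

P ≈ 163 kN (tensile)

If the supports were absent, the total length change would be Σ αᵢΔT Lᵢ = 16.5×10⁻⁶×51×725 + 27×10⁻⁶×51×850 = 1.781 mm.
Since the ends are fixed, an axial force P builds up, equal in every segment, with P · Σ Lᵢ/(AᵢEᵢ) = δ_free.
Σ Lᵢ/(AᵢEᵢ) = 725/(1950×119×10³) + 850/(2425×45×10³) = 1.091×10⁻⁵ mm/N.
So P = 1.781 / 1.091×10⁻⁵ = 163.1 kN, tensile.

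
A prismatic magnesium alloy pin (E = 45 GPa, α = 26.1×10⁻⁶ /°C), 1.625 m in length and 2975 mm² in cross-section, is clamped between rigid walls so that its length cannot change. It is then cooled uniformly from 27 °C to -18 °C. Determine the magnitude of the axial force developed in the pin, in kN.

P ≈ 157 kN (tensile)

The ends cannot move, so σ = EαΔT = 45×10³ × 26.1×10⁻⁶ × 45 = 52.85 MPa.
Then P = σA = 52.85 × 2975 mm² = 157.2 kN, tensile.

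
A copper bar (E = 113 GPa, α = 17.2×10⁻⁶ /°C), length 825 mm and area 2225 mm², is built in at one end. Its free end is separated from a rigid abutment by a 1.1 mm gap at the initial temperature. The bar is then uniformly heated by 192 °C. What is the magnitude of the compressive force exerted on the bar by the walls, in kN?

P ≈ 495 kN

Free thermal elongation = αΔT L = 17.2×10⁻⁶ × 192 × 825 = 2.724 mm.
The gap closes (δ_free > 1.1 mm) and the wall then resists a further 2.724 − 1.1 = 1.624 mm of expansion.
So σ = E(δ_free − g)/L = 113×10³ × 1.624/825 = 222.5 MPa.
P = σA = 222.5 × 2225 = 495.1 kN.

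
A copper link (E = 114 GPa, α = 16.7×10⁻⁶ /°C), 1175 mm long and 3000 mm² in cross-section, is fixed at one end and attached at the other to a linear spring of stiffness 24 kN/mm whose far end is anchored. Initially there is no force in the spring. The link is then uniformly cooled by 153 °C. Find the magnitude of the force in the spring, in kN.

If the spring were absent the link would shorten by αΔT L = 16.7×10⁻⁶ × 153 × 1175 = 3.002 mm.
Let P be the tensile force in the spring. The link extends elastically by PL/(AE) and the spring stretches by P/k; together these equal δ_free.
So P = δ_free / [L/(AE) + 1/k] = 3.002 / [ 1175/(3000×114×10³) + 1/(24×10³) ].
P = 3.002 / 4.51×10⁻⁵ = 66570 N.

P ≈ 66.6 kN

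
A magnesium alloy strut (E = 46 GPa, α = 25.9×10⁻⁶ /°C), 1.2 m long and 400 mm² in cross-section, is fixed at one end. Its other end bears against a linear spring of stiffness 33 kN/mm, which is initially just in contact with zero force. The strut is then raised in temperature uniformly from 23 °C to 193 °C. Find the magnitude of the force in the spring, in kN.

Free thermal expansion: δ_free = αΔT L = 25.9×10⁻⁶ × 170 × 1200 = 5.284 mm.
Let P be the compressive force at the spring. The strut shortens elastically by PL/(AE) and the spring compresses by P/k; together these equal δ_free.
P [ L/(AE) + 1/k ] = δ_free → P [ 1200/(400×46×10³) + 1/(33×10³) ] = 5.284.
P = 5.284 / 9.552×10⁻⁵ = 55310 N.

P ≈ 55.3 kN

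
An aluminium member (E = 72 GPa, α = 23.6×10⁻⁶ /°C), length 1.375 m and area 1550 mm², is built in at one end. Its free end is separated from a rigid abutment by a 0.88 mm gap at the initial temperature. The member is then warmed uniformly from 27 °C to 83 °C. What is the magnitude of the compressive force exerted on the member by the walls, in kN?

P ≈ 76.1 kN

Unrestrained expansion: δ_free = αΔT L = 23.6×10⁻⁶ × 56 × 1375 = 1.817 mm.
After closing the 0.88 mm clearance, 1.817 − 0.88 = 0.9372 mm of expansion remains to be suppressed by the wall.
So σ = E(δ_free − g)/L = 72×10³ × 0.9372/1375 = 49.08 MPa.
P = σA = 49.08 × 1550 = 76.07 kN.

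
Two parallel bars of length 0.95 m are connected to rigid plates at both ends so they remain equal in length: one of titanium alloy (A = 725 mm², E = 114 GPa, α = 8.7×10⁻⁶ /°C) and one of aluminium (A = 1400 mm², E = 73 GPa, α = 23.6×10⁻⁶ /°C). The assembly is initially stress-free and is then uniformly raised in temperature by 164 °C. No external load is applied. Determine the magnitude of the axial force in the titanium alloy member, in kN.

P ≈ 112 kN (tensile in the titanium alloy)

The aluminium has the larger α, so on heating it would change length more than the titanium alloy if both were free. The rigid plates force a common final length, so the aluminium is put into compression and the titanium alloy into tension, with equal and opposite forces P (no external load).
Equating the net (thermal + elastic) strains gives |α₁ − α₂|·ΔT = P·[1/(A₁E₁) + 1/(A₂E₂)].
|α₁ − α₂|·ΔT = 14.9×10⁻⁶ × 164 = 0.002444.
1/(A₁E₁) + 1/(A₂E₂) = 1/(725×114×10³) + 1/(1400×73×10³) = 2.188×10⁻⁸ N⁻¹.
So P = 0.002444 / 2.188×10⁻⁸ = 111.7 kN.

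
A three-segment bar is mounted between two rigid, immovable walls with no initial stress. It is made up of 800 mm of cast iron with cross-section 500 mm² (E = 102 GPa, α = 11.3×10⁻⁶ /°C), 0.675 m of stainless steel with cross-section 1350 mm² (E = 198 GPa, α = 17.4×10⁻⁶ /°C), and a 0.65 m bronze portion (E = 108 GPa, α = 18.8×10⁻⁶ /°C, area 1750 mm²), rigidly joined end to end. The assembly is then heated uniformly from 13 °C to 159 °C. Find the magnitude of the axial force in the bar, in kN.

P ≈ 223 kN (compressive)

With the walls removed the bar would change length by δ_free = Σ αᵢΔT Lᵢ = 11.3×10⁻⁶×146×800 + 17.4×10⁻⁶×146×675 + 18.8×10⁻⁶×146×650 = 4.819 mm.
Since the ends are fixed, an axial force P builds up, equal in every segment, with P · Σ Lᵢ/(AᵢEᵢ) = δ_free.
The series flexibility is Σ Lᵢ/(AᵢEᵢ) = 800/(500×102×10³) + 675/(1350×198×10³) + 650/(1750×108×10³) = 2.165×10⁻⁵ mm/N.
So P = 4.819 / 2.165×10⁻⁵ = 222.6 kN, compressive.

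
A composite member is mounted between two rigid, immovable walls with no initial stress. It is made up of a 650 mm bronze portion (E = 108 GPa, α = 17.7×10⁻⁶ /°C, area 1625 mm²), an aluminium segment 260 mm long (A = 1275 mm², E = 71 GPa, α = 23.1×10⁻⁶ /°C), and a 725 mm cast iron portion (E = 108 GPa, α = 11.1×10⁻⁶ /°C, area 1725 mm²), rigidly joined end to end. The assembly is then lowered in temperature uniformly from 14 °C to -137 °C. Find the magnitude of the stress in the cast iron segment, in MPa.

Free thermal contraction of the whole bar: Σ αᵢΔT Lᵢ = 17.7×10⁻⁶×151×650 + 23.1×10⁻⁶×151×260 + 11.1×10⁻⁶×151×725 = 3.859 mm.
The walls prevent any net length change, so an axial force P (same in every segment) develops. Compatibility: P · Σ Lᵢ/(AᵢEᵢ) = δ_free.
The series flexibility is Σ Lᵢ/(AᵢEᵢ) = 650/(1625×108×10³) + 260/(1275×71×10³) + 725/(1725×108×10³) = 1.047×10⁻⁵ mm/N.
Hence P = δ_free / Σ(L/AE) = 3.859/1.047×10⁻⁵ = 368.7 kN (tensile).
σ_{cast iron} = P / A = 368700 / 1725 = 213.7 MPa.

σ ≈ 214 MPa (tensile)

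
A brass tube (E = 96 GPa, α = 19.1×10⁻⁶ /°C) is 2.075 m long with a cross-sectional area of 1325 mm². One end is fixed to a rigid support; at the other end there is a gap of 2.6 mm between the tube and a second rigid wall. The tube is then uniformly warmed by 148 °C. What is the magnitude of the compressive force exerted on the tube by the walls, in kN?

If the wall were absent the tube would grow by αΔT L = 19.1×10⁻⁶ × 148 × 2075 = 5.866 mm.
This exceeds the 2.6 mm gap, so the wall pushes back. The portion of expansion that must be recovered elastically is δ_free − gap = 5.866 − 2.6 = 3.266 mm.
Compatibility: PL/(AE) = 3.266 mm, so σ = P/A = E × (3.266/2075) = 151.1 MPa.
P = σA = 151.1 × 1325 = 200.2 kN.

P ≈ 200 kN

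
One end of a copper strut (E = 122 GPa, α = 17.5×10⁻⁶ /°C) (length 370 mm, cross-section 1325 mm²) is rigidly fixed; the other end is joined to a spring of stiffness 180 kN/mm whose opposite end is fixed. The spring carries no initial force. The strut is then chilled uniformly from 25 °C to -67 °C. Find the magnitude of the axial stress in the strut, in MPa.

σ ≈ 57.3 MPa (tensile)

Free thermal contraction: δ_free = αΔT L = 17.5×10⁻⁶ × 92 × 370 = 0.5957 mm.
With a force P in the spring, the elastic change of the strut is PL/(AE) and that of the spring is P/k; compatibility requires their sum to equal δ_free.
So P = δ_free / [L/(AE) + 1/k] = 0.5957 / [ 370/(1325×122×10³) + 1/(180×10³) ].
P = 0.5957 / 7.844×10⁻⁶ = 75940 N.
σ = P/A = 75940/1325 = 57.31 MPa.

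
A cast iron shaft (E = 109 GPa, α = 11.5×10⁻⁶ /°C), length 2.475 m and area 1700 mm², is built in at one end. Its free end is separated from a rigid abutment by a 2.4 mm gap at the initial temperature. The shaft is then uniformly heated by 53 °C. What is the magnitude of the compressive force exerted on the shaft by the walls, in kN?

P ≈ 0 kN

Unrestrained expansion: δ_free = αΔT L = 11.5×10⁻⁶ × 53 × 2475 = 1.509 mm.
Since δ_free = 1.51 mm is less than the 2.4 mm gap, the shaft never touches the wall. No axial force develops.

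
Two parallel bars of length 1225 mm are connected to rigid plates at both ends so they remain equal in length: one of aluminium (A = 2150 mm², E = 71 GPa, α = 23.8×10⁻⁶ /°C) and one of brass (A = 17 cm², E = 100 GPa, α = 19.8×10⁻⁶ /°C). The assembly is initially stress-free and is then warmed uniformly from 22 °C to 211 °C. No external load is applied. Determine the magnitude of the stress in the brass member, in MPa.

Both members must finish at the same length. With the larger α, the aluminium tends to over-expand; the plates restrain it, putting the aluminium in compression and the brass in tension. With no external load the two internal forces are equal and opposite, magnitude P.
Setting the final lengths equal and cancelling L: (α₁ − α₂)ΔT = P/(A₁E₁) + P/(A₂E₂).
|α₁ − α₂|·ΔT = 4×10⁻⁶ × 189 = 0.000756.
1/(A₁E₁) + 1/(A₂E₂) = 1/(2150×71×10³) + 1/(1700×100×10³) = 1.243×10⁻⁸ N⁻¹.
P = 0.000756 / 1.243×10⁻⁸ = 60800 N = 60.8 kN.
σ_{brass} = P/A₂ = 60800/1700 = 35.77 MPa, tensile.

σ ≈ 35.8 MPa (tensile)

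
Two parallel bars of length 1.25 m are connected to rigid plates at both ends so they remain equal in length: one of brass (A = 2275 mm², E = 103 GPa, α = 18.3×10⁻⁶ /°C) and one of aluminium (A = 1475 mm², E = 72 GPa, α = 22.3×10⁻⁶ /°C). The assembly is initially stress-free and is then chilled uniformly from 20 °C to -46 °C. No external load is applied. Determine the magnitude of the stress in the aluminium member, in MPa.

σ ≈ 13.1 MPa (tensile)

Both members must finish at the same length. With the larger α, the aluminium tends to over-contract; the plates restrain it, putting the aluminium in tension and the brass in compression. With no external load the two internal forces are equal and opposite, magnitude P.
Equating the net (thermal + elastic) strains gives |α₁ − α₂|·ΔT = P·[1/(A₁E₁) + 1/(A₂E₂)].
|α₁ − α₂|·ΔT = 4×10⁻⁶ × 66 = 0.000264.
1/(A₁E₁) + 1/(A₂E₂) = 1/(2275×103×10³) + 1/(1475×72×10³) = 1.368×10⁻⁸ N⁻¹.
So P = 0.000264 / 1.368×10⁻⁸ = 19.29 kN.
σ_{aluminium} = P/A₂ = 19290/1475 = 13.08 MPa, tensile.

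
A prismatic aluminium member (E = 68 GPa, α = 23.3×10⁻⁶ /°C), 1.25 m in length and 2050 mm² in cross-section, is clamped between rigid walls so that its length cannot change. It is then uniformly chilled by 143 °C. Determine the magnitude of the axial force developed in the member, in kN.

With zero net strain, σ = E·αΔT = 68 GPa × 23.3×10⁻⁶ × 143 = 226.6 MPa.
P = AEαΔT = 2050 × 68×10³ × 23.3×10⁻⁶ × 143 = 464.5 kN (tensile).

P ≈ 464 kN (tensile)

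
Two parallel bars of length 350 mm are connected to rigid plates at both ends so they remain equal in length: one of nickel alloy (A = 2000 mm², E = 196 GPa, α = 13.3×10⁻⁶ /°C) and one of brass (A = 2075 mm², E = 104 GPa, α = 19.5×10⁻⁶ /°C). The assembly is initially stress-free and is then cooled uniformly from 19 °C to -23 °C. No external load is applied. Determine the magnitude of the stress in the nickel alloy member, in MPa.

The brass has the larger α, so on cooling it would change length more than the nickel alloy if both were free. The rigid plates force a common final length, so the brass is put into tension and the nickel alloy into compression, with equal and opposite forces P (no external load).
Setting the final lengths equal and cancelling L: (α₁ − α₂)ΔT = P/(A₁E₁) + P/(A₂E₂).
|α₁ − α₂|·ΔT = 6.2×10⁻⁶ × 42 = 0.0002604.
1/(A₁E₁) + 1/(A₂E₂) = 1/(2000×196×10³) + 1/(2075×104×10³) = 7.185×10⁻⁹ N⁻¹.
So P = 0.0002604 / 7.185×10⁻⁹ = 36.24 kN.
σ_{nickel alloy} = P/A₁ = 36240/2000 = 18.12 MPa, compressive.

σ ≈ 18.1 MPa (compressive)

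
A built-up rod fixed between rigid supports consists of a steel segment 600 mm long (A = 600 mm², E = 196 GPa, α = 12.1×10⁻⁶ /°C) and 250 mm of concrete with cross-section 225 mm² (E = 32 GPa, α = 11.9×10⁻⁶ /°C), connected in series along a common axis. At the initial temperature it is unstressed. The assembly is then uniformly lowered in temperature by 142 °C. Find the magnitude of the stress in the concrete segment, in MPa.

With the walls removed the bar would change length by δ_free = Σ αᵢΔT Lᵢ = 12.1×10⁻⁶×142×600 + 11.9×10⁻⁶×142×250 = 1.453 mm.
The rigid supports impose zero overall length change; the single axial force P common to all segments must satisfy P Σ Lᵢ/(AᵢEᵢ) = δ_free.
Σ Lᵢ/(AᵢEᵢ) = 600/(600×196×10³) + 250/(225×32×10³) = 3.982×10⁻⁵ mm/N.
P = 1.453 / 3.982×10⁻⁵ = 36490 N = 36.49 kN, tensile.
σ_{concrete} = P / A = 36490 / 225 = 162.2 MPa.

σ ≈ 162 MPa (tensile)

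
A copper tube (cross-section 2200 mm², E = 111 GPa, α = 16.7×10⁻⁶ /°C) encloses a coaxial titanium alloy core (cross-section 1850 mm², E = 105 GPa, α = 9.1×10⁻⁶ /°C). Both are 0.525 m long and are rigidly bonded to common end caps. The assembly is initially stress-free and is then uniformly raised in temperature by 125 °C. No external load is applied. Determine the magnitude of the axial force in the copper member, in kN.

Equilibrium of a rigid end plate with no external load gives equal and opposite internal forces ±P in the two members. Since α_{copper} > α_{titanium alloy}, heating drives the copper into compression and the titanium alloy into tension.
Setting the final lengths equal and cancelling L: (α₁ − α₂)ΔT = P/(A₁E₁) + P/(A₂E₂).
|α₁ − α₂|·ΔT = 7.6×10⁻⁶ × 125 = 0.00095.
1/(A₁E₁) + 1/(A₂E₂) = 1/(2200×111×10³) + 1/(1850×105×10³) = 9.243×10⁻⁹ N⁻¹.
P = 0.00095 / 9.243×10⁻⁹ = 102800 N = 102.8 kN.

P ≈ 103 kN (compressive in the copper)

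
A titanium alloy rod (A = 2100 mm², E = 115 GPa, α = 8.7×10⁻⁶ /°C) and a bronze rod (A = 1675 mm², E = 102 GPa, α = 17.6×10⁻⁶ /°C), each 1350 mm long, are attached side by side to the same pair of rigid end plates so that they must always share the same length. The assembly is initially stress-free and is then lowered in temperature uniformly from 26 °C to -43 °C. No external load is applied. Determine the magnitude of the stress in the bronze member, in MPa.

Equilibrium of a rigid end plate with no external load gives equal and opposite internal forces ±P in the two members. Since α_{bronze} > α_{titanium alloy}, cooling drives the bronze into tension and the titanium alloy into compression.
Setting the final lengths equal and cancelling L: (α₁ − α₂)ΔT = P/(A₁E₁) + P/(A₂E₂).
|α₁ − α₂|·ΔT = 8.9×10⁻⁶ × 69 = 0.0006141.
1/(A₁E₁) + 1/(A₂E₂) = 1/(2100×115×10³) + 1/(1675×102×10³) = 9.994×10⁻⁹ N⁻¹.
P = 0.0006141 / 9.994×10⁻⁹ = 61450 N = 61.45 kN.
σ_{bronze} = P/A₂ = 61450/1675 = 36.69 MPa, tensile.

σ ≈ 36.7 MPa (tensile)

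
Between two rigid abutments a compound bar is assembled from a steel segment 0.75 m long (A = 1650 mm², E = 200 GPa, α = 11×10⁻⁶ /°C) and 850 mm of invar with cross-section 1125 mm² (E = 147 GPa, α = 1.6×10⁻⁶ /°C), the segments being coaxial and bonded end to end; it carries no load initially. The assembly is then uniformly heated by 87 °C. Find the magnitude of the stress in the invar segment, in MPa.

σ ≈ 100 MPa (compressive)

With the walls removed the bar would change length by δ_free = Σ αᵢΔT Lᵢ = 11×10⁻⁶×87×750 + 1.6×10⁻⁶×87×850 = 0.8361 mm.
Since the ends are fixed, an axial force P builds up, equal in every segment, with P · Σ Lᵢ/(AᵢEᵢ) = δ_free.
The series flexibility is Σ Lᵢ/(AᵢEᵢ) = 750/(1650×200×10³) + 850/(1125×147×10³) = 7.413×10⁻⁶ mm/N.
So P = 0.8361 / 7.413×10⁻⁶ = 112.8 kN, compressive.
σ_{invar} = P / A = 112800 / 1125 = 100.3 MPa.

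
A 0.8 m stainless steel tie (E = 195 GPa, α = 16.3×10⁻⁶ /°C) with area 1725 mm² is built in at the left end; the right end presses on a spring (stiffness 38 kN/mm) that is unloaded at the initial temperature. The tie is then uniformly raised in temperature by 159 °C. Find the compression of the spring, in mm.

δ ≈ 1.9 mm

The unrestrained thermal change is αΔT L = 16.3×10⁻⁶ × 159 × 800 = 2.073 mm.
Let P be the compressive force at the spring. The tie shortens elastically by PL/(AE) and the spring compresses by P/k; together these equal δ_free.
So P = δ_free / [L/(AE) + 1/k] = 2.073 / [ 800/(1725×195×10³) + 1/(38×10³) ].
P = 2.073 / 2.869×10⁻⁵ = 72260 N.
Spring compression = P/k = 72260/(38×10³) = 1.902 mm.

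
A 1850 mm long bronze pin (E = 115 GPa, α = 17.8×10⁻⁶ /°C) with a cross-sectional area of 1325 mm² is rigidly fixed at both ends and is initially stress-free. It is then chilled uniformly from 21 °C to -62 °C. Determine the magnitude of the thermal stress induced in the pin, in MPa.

σ ≈ 170 MPa (tensile)

Because both ends are immovable the net strain is zero, and the suppressed thermal strain is αΔT = 17.8×10⁻⁶ × 83 = 1477.4×10⁻⁶.
Hence σ = E·αΔT = 115×10³ × 1477.4×10⁻⁶ = 169.9 MPa, tensile.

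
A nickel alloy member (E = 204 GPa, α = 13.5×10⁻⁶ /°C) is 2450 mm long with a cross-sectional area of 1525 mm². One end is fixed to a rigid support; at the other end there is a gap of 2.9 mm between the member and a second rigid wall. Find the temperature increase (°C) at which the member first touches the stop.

The gap closes when αΔT L = 2.9 mm, since the member is still unstressed at that instant.
ΔT = 2.9 / (13.5×10⁻⁶ × 2450) = 87.68 °C.

ΔT ≈ 87.7 °C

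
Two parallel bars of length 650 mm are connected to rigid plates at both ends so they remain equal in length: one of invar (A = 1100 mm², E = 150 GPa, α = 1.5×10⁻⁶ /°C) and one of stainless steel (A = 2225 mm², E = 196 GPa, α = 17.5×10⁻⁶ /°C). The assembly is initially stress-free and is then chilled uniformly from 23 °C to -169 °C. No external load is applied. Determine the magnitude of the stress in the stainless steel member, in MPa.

Equilibrium of a rigid end plate with no external load gives equal and opposite internal forces ±P in the two members. Since α_{stainless steel} > α_{invar}, cooling drives the stainless steel into tension and the invar into compression.
Setting the final lengths equal and cancelling L: (α₁ − α₂)ΔT = P/(A₁E₁) + P/(A₂E₂).
|α₁ − α₂|·ΔT = 16×10⁻⁶ × 192 = 0.003072.
1/(A₁E₁) + 1/(A₂E₂) = 1/(1100×150×10³) + 1/(2225×196×10³) = 8.354×10⁻⁹ N⁻¹.
So P = 0.003072 / 8.354×10⁻⁹ = 367.7 kN.
σ_{stainless steel} = P/A₂ = 367700/2225 = 165.3 MPa, tensile.

σ ≈ 165 MPa (tensile)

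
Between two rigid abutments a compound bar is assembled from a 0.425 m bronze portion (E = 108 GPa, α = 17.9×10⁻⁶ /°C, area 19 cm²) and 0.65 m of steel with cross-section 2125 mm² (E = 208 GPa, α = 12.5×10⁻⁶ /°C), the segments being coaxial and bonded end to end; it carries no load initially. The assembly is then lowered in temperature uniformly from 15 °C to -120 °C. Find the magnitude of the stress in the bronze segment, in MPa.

σ ≈ 316 MPa (tensile)

If the supports were absent, the total length change would be Σ αᵢΔT Lᵢ = 17.9×10⁻⁶×135×425 + 12.5×10⁻⁶×135×650 = 2.124 mm.
The walls prevent any net length change, so an axial force P (same in every segment) develops. Compatibility: P · Σ Lᵢ/(AᵢEᵢ) = δ_free.
Σ Lᵢ/(AᵢEᵢ) = 425/(1900×108×10³) + 650/(2125×208×10³) = 3.542×10⁻⁶ mm/N.
So P = 2.124 / 3.542×10⁻⁶ = 599.7 kN, tensile.
σ_{bronze} = P / A = 599700 / 1900 = 315.6 MPa.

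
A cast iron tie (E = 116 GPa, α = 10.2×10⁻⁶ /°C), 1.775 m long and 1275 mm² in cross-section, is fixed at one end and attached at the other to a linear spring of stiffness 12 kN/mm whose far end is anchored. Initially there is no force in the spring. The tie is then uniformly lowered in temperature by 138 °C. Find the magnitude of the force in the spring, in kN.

P ≈ 26.2 kN

If the spring were absent the tie would shorten by αΔT L = 10.2×10⁻⁶ × 138 × 1775 = 2.498 mm.
With a force P in the spring, the elastic change of the tie is PL/(AE) and that of the spring is P/k; compatibility requires their sum to equal δ_free.
So P = δ_free / [L/(AE) + 1/k] = 2.498 / [ 1775/(1275×116×10³) + 1/(12×10³) ].
P = 2.498 / 9.533×10⁻⁵ = 26210 N.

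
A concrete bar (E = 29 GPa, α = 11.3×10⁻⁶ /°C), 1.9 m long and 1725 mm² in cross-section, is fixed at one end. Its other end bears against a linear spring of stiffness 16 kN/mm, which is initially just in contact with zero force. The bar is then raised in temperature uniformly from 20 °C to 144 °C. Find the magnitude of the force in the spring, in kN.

P ≈ 26.5 kN

The unrestrained thermal change is αΔT L = 11.3×10⁻⁶ × 124 × 1900 = 2.662 mm.
Let P be the compressive force at the spring. The bar shortens elastically by PL/(AE) and the spring compresses by P/k; together these equal δ_free.
P [ L/(AE) + 1/k ] = δ_free → P [ 1900/(1725×29×10³) + 1/(16×10³) ] = 2.662.
P = 2.662 / 0.0001005 = 26500 N.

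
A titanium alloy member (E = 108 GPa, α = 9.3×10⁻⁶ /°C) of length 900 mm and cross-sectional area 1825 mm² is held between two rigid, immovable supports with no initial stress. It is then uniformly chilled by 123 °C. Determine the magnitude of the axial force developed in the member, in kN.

The ends cannot move, so σ = EαΔT = 108×10³ × 9.3×10⁻⁶ × 123 = 123.5 MPa.
P = AEαΔT = 1825 × 108×10³ × 9.3×10⁻⁶ × 123 = 225.5 kN (tensile).

P ≈ 225 kN (tensile)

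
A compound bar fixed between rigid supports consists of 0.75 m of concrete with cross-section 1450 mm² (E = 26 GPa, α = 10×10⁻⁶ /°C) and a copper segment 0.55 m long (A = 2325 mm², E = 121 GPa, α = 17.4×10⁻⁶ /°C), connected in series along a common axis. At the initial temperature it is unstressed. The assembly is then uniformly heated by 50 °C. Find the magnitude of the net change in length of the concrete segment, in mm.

Free thermal expansion of the whole bar: Σ αᵢΔT Lᵢ = 10×10⁻⁶×50×750 + 17.4×10⁻⁶×50×550 = 0.8535 mm.
Since the ends are fixed, an axial force P builds up, equal in every segment, with P · Σ Lᵢ/(AᵢEᵢ) = δ_free.
Σ Lᵢ/(AᵢEᵢ) = 750/(1450×26×10³) + 550/(2325×121×10³) = 2.185×10⁻⁵ mm/N.
So P = 0.8535 / 2.185×10⁻⁵ = 39.06 kN, compressive.
For the concrete segment, free thermal change = 10×10⁻⁶×50×750 = 0.375 mm and elastic change from P = 39060×750/(1450×26×10³) = 0.7771 mm; these oppose, so the net change is 0.402 mm (segment shortens).

|ΔL| ≈ 0.402 mm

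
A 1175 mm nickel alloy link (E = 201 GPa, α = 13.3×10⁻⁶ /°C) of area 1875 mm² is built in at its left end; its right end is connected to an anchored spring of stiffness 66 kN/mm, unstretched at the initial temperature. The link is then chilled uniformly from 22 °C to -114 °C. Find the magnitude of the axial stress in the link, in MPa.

If the spring were absent the link would shorten by αΔT L = 13.3×10⁻⁶ × 136 × 1175 = 2.125 mm.
With a force P in the spring, the elastic change of the link is PL/(AE) and that of the spring is P/k; compatibility requires their sum to equal δ_free.
P [ L/(AE) + 1/k ] = δ_free → P [ 1175/(1875×201×10³) + 1/(66×10³) ] = 2.125.
P = 2.125 / 1.827×10⁻⁵ = 116300 N.
σ = P/A = 116300/1875 = 62.04 MPa.

σ ≈ 62 MPa (tensile)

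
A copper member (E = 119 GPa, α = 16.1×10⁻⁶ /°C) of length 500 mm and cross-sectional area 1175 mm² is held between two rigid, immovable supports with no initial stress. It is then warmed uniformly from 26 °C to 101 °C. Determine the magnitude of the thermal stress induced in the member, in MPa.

σ ≈ 144 MPa (compressive)

The supports are rigid, so the total axial strain is zero. The restrained thermal strain is ε = αΔT = 16.1×10⁻⁶ × 75 = 1207.5×10⁻⁶.
σ = EαΔT = 119×10³ × 16.1×10⁻⁶ × 75 = 143.7 MPa (compressive; the member is trying to expand).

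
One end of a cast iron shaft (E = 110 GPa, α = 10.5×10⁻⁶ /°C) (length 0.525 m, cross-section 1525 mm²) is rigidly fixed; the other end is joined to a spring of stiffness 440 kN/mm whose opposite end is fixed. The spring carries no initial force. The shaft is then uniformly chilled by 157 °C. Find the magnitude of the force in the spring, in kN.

P ≈ 160 kN

The unrestrained thermal change is αΔT L = 10.5×10⁻⁶ × 157 × 525 = 0.8655 mm.
With a force P in the spring, the elastic change of the shaft is PL/(AE) and that of the spring is P/k; compatibility requires their sum to equal δ_free.
So P = δ_free / [L/(AE) + 1/k] = 0.8655 / [ 525/(1525×110×10³) + 1/(440×10³) ].
P = 0.8655 / 5.402×10⁻⁶ = 160200 N.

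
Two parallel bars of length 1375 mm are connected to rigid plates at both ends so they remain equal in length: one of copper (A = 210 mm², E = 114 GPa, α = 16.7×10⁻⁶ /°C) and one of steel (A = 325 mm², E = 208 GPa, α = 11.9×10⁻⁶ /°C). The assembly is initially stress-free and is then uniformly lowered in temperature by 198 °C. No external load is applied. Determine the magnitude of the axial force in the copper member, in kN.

P ≈ 16.8 kN (tensile in the copper)

Equilibrium of a rigid end plate with no external load gives equal and opposite internal forces ±P in the two members. Since α_{copper} > α_{steel}, cooling drives the copper into tension and the steel into compression.
Equating the net (thermal + elastic) strains gives |α₁ − α₂|·ΔT = P·[1/(A₁E₁) + 1/(A₂E₂)].
|α₁ − α₂|·ΔT = 4.8×10⁻⁶ × 198 = 0.0009504.
1/(A₁E₁) + 1/(A₂E₂) = 1/(210×114×10³) + 1/(325×208×10³) = 5.656×10⁻⁸ N⁻¹.
P = 0.0009504 / 5.656×10⁻⁸ = 16800 N = 16.8 kN.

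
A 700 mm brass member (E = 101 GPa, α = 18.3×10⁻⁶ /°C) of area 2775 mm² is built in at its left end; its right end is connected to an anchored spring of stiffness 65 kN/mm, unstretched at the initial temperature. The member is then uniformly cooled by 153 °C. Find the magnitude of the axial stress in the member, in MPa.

Free thermal contraction: δ_free = αΔT L = 18.3×10⁻⁶ × 153 × 700 = 1.96 mm.
With a force P in the spring, the elastic change of the member is PL/(AE) and that of the spring is P/k; compatibility requires their sum to equal δ_free.
P [ L/(AE) + 1/k ] = δ_free → P [ 700/(2775×101×10³) + 1/(65×10³) ] = 1.96.
P = 1.96 / 1.788×10⁻⁵ = 109600 N.
σ = P/A = 109600/2775 = 39.5 MPa.

σ ≈ 39.5 MPa (tensile)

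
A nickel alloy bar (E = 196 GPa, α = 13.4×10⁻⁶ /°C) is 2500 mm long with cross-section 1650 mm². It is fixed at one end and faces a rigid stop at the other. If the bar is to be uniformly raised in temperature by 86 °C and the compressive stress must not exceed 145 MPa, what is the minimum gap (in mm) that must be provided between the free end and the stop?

g ≈ 1.03 mm

Free expansion if unrestrained: δ_free = αΔT L = 13.4×10⁻⁶ × 86 × 2500 = 2.881 mm.
At the allowable stress the elastic shortening the wall may impose is σL/E = 145 × 2500 / (196×10³) = 1.849 mm.
So the gap has to take up the difference, g_min = δ_free − σL/E = 2.881 − 1.849 = 1.032 mm.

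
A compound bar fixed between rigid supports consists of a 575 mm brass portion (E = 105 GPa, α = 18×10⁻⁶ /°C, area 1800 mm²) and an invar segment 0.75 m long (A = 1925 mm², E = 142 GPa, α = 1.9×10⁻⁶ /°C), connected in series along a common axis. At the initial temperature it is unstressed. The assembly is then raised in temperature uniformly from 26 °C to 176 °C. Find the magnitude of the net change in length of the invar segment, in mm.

With the walls removed the bar would change length by δ_free = Σ αᵢΔT Lᵢ = 18×10⁻⁶×150×575 + 1.9×10⁻⁶×150×750 = 1.766 mm.
The rigid supports impose zero overall length change; the single axial force P common to all segments must satisfy P Σ Lᵢ/(AᵢEᵢ) = δ_free.
The series flexibility is Σ Lᵢ/(AᵢEᵢ) = 575/(1800×105×10³) + 750/(1925×142×10³) = 5.786×10⁻⁶ mm/N.
Hence P = δ_free / Σ(L/AE) = 1.766/5.786×10⁻⁶ = 305.3 kN (compressive).
For the invar segment, free thermal change = 1.9×10⁻⁶×150×750 = 0.2137 mm and elastic change from P = 305300×750/(1925×142×10³) = 0.8376 mm; these oppose, so the net change is 0.624 mm (segment shortens).

|ΔL| ≈ 0.624 mm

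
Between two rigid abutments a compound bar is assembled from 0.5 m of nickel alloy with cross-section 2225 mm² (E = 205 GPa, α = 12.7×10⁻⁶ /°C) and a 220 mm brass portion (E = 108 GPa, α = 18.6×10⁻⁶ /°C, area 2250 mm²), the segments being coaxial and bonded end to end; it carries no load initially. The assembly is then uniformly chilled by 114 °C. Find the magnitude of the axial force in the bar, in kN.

With the walls removed the bar would change length by δ_free = Σ αᵢΔT Lᵢ = 12.7×10⁻⁶×114×500 + 18.6×10⁻⁶×114×220 = 1.19 mm.
The rigid supports impose zero overall length change; the single axial force P common to all segments must satisfy P Σ Lᵢ/(AᵢEᵢ) = δ_free.
Σ Lᵢ/(AᵢEᵢ) = 500/(2225×205×10³) + 220/(2250×108×10³) = 2.002×10⁻⁶ mm/N.
P = 1.19 / 2.002×10⁻⁶ = 594700 N = 594.7 kN, tensile.

P ≈ 595 kN (tensile)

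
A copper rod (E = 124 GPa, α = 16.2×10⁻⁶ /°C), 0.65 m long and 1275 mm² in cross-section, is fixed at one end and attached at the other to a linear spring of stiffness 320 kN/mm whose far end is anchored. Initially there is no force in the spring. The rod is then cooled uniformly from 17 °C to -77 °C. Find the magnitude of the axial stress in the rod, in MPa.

σ ≈ 107 MPa (tensile)

The unrestrained thermal change is αΔT L = 16.2×10⁻⁶ × 94 × 650 = 0.9898 mm.
Let P be the tensile force in the spring. The rod extends elastically by PL/(AE) and the spring stretches by P/k; together these equal δ_free.
So P = δ_free / [L/(AE) + 1/k] = 0.9898 / [ 650/(1275×124×10³) + 1/(320×10³) ].
P = 0.9898 / 7.236×10⁻⁶ = 136800 N.
σ = P/A = 136800/1275 = 107.3 MPa.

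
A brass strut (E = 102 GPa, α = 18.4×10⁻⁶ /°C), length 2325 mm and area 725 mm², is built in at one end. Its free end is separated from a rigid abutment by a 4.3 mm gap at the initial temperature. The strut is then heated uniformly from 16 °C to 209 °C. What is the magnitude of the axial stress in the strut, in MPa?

Unrestrained expansion: δ_free = αΔT L = 18.4×10⁻⁶ × 193 × 2325 = 8.257 mm.
The gap closes (δ_free > 4.3 mm) and the wall then resists a further 8.257 − 4.3 = 3.957 mm of expansion.
Compatibility: PL/(AE) = 3.957 mm, so σ = P/A = E × (3.957/2325) = 173.6 MPa.

σ ≈ 174 MPa (compressive)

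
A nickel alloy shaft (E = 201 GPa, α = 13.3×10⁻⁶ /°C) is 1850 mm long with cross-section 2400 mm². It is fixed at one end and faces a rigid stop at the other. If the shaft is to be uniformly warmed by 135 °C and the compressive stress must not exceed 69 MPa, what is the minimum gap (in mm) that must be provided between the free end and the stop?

With no wall the shaft would lengthen by αΔT L = 13.3×10⁻⁶ × 135 × 1850 = 3.322 mm.
A stress of 69 MPa corresponds to the wall pushing the shaft back by σL/E = 69×1850/(201×10³) = 0.6351 mm.
So the gap has to take up the difference, g_min = δ_free − σL/E = 3.322 − 0.6351 = 2.687 mm.

g ≈ 2.69 mm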